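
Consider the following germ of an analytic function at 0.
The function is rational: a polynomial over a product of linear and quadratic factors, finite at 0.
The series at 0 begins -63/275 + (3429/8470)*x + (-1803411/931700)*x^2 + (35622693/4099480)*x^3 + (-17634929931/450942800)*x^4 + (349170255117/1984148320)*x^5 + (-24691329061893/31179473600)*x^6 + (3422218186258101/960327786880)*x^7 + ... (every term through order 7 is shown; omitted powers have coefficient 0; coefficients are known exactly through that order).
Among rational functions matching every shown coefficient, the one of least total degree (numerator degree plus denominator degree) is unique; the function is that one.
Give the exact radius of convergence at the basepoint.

The radius of convergence is 2/9.

No rational of total degree below 3 reproduces all 8 coefficients; solving the [1/2] Pade equations on them gives f(x) = (5*x/7 + 7/25)/((x - 11/2)*(x + 2/9)), whose expansion matches every shown term.
Denominator factor (x - 11/2): pole of order 1 at 11/2, modulus 11/2.
Denominator factor (x + 2/9): pole of order 1 at -2/9, modulus 2/9.
The radius of convergence is the smallest modulus among the singular points: 2/9.


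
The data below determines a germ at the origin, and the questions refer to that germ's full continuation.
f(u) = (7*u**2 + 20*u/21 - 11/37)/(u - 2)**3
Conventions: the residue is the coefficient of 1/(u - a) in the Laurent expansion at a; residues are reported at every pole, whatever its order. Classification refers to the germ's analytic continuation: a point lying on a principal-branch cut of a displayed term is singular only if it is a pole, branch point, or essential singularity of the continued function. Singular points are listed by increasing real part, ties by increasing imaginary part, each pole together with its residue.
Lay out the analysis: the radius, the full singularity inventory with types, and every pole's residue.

Denominator factor (u - 2)^3: pole of order 3 at 2, modulus 2.
The radius of convergence is the smallest modulus among the singular points: 2.
At the order-3 pole 2 set g(u) = (u - (2))^3*f(u) = 7*u**2 + 20*u/21 - 11/37.
Order-3 pole: residue = g''(a)/2; g''(2) = 14, so the residue is 7.

Radius of convergence at 0: 2.
At 2: a pole of order 3; residue 7.


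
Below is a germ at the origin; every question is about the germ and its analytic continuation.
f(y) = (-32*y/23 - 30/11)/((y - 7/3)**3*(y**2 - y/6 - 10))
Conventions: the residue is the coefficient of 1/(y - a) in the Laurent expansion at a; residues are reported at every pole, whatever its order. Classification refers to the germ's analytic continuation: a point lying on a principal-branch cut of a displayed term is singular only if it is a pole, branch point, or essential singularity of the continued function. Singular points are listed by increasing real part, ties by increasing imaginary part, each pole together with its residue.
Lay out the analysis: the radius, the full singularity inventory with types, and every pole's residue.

Radius of convergence at 0: 7/3.
At 1/12 - (1/12)*sqrt(1441): a pole of order 1; residue -133871238/178357157 + (5092329978/257012663237)*sqrt(1441).
At 7/3: a pole of order 3; residue 267742476/178357157.
At 1/12 + (1/12)*sqrt(1441): a pole of order 1; residue -133871238/178357157 - (5092329978/257012663237)*sqrt(1441).

Denominator factor (y - 7/3)^3: pole of order 3 at 7/3, modulus 7/3.
Denominator factor (y**2 - y/6 - 10): discriminant 1441/36, real irrational roots 1/12 + (1/12)*sqrt(1441) and 1/12 - (1/12)*sqrt(1441); poles of order 1, moduli 1/12 + (1/12)*sqrt(1441) and -1/12 + (1/12)*sqrt(1441).
The radius of convergence is the smallest modulus among the singular points: 7/3.
The factor y**2 - y/6 - 10 splits as (y - a)(y - a') with a = 1/12 - (1/12)*sqrt(1441), a' = 1/12 + (1/12)*sqrt(1441). At the order-1 pole a set g(y) = (y - a)*f(y) = [(-32*y/23 - 30/11)/(y - 7/3)**3] / (y - a').
Simple pole: residue = g(a) at a = 1/12 - (1/12)*sqrt(1441), which is -133871238/178357157 + (5092329978/257012663237)*sqrt(1441).
At the order-3 pole 7/3 set g(y) = (y - (7/3))^3*f(y) = (-32*y/23 - 30/11)/(y**2 - y/6 - 10).
Order-3 pole: residue = g''(a)/2; g''(7/3) = 535484952/178357157, so the residue is 267742476/178357157.
The factor y**2 - y/6 - 10 splits as (y - a)(y - a') with a = 1/12 + (1/12)*sqrt(1441), a' = 1/12 - (1/12)*sqrt(1441). At the order-1 pole a set g(y) = (y - a)*f(y) = [(-32*y/23 - 30/11)/(y - 7/3)**3] / (y - a').
Simple pole: residue = g(a) at a = 1/12 + (1/12)*sqrt(1441), which is -133871238/178357157 - (5092329978/257012663237)*sqrt(1441).
List the singular points by increasing real part (a conjugate pair: the negative imaginary part first).


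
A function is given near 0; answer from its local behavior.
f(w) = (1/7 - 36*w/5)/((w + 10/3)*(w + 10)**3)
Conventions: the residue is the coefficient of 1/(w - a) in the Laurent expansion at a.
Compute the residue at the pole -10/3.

At the order-1 pole -10/3 set g(w) = (w - (-10/3))*f(w) = (1/7 - 36*w/5)/(w + 10)**3.
Simple pole: residue = g(a) at a = -10/3, which is 4563/56000.

The residue is 4563/56000.


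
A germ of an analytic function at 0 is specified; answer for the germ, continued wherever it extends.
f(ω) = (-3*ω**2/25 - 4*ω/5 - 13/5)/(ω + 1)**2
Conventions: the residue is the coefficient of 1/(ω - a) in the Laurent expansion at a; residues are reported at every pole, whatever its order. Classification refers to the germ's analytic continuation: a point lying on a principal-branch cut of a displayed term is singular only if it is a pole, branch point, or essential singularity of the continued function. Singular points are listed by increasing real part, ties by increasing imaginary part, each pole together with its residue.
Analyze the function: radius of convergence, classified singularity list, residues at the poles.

Radius of convergence at 0: 1.
At -1: a pole of order 2; residue -14/25.

Denominator factor (ω + 1)^2: pole of order 2 at -1, modulus 1.
The radius of convergence is the smallest modulus among the singular points: 1.
At the order-2 pole -1 set g(ω) = (ω - (-1))^2*f(ω) = -3*ω**2/25 - 4*ω/5 - 13/5.
Order-2 pole: residue = g'(a); g'(-1) = -14/25, so the residue is -14/25.


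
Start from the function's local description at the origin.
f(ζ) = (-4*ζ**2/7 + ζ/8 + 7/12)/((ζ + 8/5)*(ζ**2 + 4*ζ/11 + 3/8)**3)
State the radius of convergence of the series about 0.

The radius of convergence is (1/4)*sqrt(6).

Denominator factor (ζ**2 + 4*ζ/11 + 3/8)^3: discriminant -331/242, complex-conjugate roots (-2/11) + ((1/44)*sqrt(662))*i and (-2/11) - ((1/44)*sqrt(662))*i; poles of order 3, moduli (1/4)*sqrt(6) and (1/4)*sqrt(6).
Denominator factor (ζ + 8/5): pole of order 1 at -8/5, modulus 8/5.
The radius of convergence is the smallest modulus among the singular points: (1/4)*sqrt(6).


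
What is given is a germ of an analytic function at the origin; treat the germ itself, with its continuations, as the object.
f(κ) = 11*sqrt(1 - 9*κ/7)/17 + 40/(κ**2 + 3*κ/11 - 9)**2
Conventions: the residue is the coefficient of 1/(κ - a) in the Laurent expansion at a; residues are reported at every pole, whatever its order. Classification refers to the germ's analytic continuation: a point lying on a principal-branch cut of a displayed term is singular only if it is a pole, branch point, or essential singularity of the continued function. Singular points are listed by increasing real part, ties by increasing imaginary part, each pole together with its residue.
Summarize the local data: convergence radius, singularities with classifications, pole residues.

Denominator factor (κ**2 + 3*κ/11 - 9)^2: discriminant 4365/121, real irrational roots -3/22 + (3/22)*sqrt(485) and -3/22 - (3/22)*sqrt(485); poles of order 2, moduli -3/22 + (3/22)*sqrt(485) and 3/22 + (3/22)*sqrt(485).
Branch term (11/17)*sqrt(1 - κ/(7/9)): its argument vanishes at κ = 7/9, a square-root branch point, modulus 7/9.
The radius of convergence is the smallest modulus among the singular points: 7/9.
The branch term is analytic at -3/22 - (3/22)*sqrt(485) and contributes nothing to the residue; only the rational part matters.
The factor κ**2 + 3*κ/11 - 9 splits as (κ - a)(κ - a') with a = -3/22 - (3/22)*sqrt(485), a' = -3/22 + (3/22)*sqrt(485). At the order-2 pole a set g(κ) = (κ - a)^2*(rational part) = [40] / (κ - a')^2.
Order-2 pole: residue = g'(a); g'(-3/22 - (3/22)*sqrt(485)) = (21296/1270215)*sqrt(485), so the residue is (21296/1270215)*sqrt(485).
The branch term is analytic at -3/22 + (3/22)*sqrt(485) and contributes nothing to the residue; only the rational part matters.
The factor κ**2 + 3*κ/11 - 9 splits as (κ - a)(κ - a') with a = -3/22 + (3/22)*sqrt(485), a' = -3/22 - (3/22)*sqrt(485). At the order-2 pole a set g(κ) = (κ - a)^2*(rational part) = [40] / (κ - a')^2.
Order-2 pole: residue = g'(a); g'(-3/22 + (3/22)*sqrt(485)) = -(21296/1270215)*sqrt(485), so the residue is -(21296/1270215)*sqrt(485).
List the singular points by increasing real part (a conjugate pair: the negative imaginary part first).

Radius of convergence at 0: 7/9.
At -3/22 - (3/22)*sqrt(485): a pole of order 2; residue (21296/1270215)*sqrt(485).
At 7/9: an algebraic (square-root) branch point.
At -3/22 + (3/22)*sqrt(485): a pole of order 2; residue -(21296/1270215)*sqrt(485).


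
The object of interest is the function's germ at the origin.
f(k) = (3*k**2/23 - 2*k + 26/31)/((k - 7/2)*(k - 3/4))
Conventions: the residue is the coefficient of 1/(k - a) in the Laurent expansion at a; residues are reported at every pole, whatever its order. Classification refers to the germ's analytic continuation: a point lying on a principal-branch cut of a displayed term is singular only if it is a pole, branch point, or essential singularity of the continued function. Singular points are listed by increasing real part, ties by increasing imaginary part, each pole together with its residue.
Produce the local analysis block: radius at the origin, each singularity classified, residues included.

Radius of convergence at 0: 3/4.
At 3/4: a pole of order 1; residue 6707/31372.
At 7/2: a pole of order 1; residue -13015/7843.

Denominator factor (k - 7/2): pole of order 1 at 7/2, modulus 7/2.
Denominator factor (k - 3/4): pole of order 1 at 3/4, modulus 3/4.
The radius of convergence is the smallest modulus among the singular points: 3/4.
At the order-1 pole 3/4 set g(k) = (k - (3/4))*f(k) = (3*k**2/23 - 2*k + 26/31)/(k - 7/2).
Simple pole: residue = g(a) at a = 3/4, which is 6707/31372.
At the order-1 pole 7/2 set g(k) = (k - (7/2))*f(k) = (3*k**2/23 - 2*k + 26/31)/(k - 3/4).
Simple pole: residue = g(a) at a = 7/2, which is -13015/7843.
List the singular points by increasing real part (a conjugate pair: the negative imaginary part first).


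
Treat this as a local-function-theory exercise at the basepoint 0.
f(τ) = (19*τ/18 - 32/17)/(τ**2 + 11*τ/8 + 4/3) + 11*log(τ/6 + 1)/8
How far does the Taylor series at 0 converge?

Denominator factor (τ**2 + 11*τ/8 + 4/3): discriminant -661/192, complex-conjugate roots (-11/16) + ((1/48)*sqrt(1983))*i and (-11/16) - ((1/48)*sqrt(1983))*i; poles of order 1, moduli (2/3)*sqrt(3) and (2/3)*sqrt(3).
Branch term (11/8)*log(1 - τ/(-6)): its argument vanishes at τ = -6, a logarithmic branch point, modulus 6.
The radius of convergence is the smallest modulus among the singular points: (2/3)*sqrt(3).

The radius of convergence is (2/3)*sqrt(3).


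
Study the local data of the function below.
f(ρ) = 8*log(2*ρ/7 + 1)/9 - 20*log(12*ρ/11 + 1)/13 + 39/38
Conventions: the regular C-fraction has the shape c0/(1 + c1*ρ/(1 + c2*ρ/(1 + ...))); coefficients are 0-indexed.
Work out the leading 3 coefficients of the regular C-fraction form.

The regular C-fraction coefficients are [39/38, 487616/351351, -31020023/40254786].

Taylor coefficients (expand at 0): a_0 = 39/38, a_1 = -12832/9009, a_2 = 609872/693693.
c0 = a_0 = 39/38. Peel one level at a time: if S = 1 + c*ρ/S' with S'(0) = 1, then c is the ρ-coefficient of S and S' = c*ρ/(S - 1).
S_1 = c0/f = 1 + (487616/351351)*ρ + (18860173984/17635360743)*ρ^2 + ...; c1 = 487616/351351.
S_2 = c1*ρ/(S_1 - 1) = 1 + (-31020023/40254786)*ρ + ...; c2 = -31020023/40254786.


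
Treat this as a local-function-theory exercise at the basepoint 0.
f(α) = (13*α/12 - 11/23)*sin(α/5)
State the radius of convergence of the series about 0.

The factor sin(α/5) is entire and contributes no finite singular point.
The polynomial part has no poles.
No finite singular points: the Taylor series at 0 converges everywhere.

The radius of convergence is infinite.


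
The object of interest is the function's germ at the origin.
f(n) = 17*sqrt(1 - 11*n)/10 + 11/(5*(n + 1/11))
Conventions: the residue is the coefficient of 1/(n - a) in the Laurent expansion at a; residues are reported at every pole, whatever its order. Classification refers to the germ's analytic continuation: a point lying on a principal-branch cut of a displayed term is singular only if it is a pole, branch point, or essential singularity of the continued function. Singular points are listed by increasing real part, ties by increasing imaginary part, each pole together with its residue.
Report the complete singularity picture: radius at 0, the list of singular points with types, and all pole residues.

Denominator factor (n + 1/11): pole of order 1 at -1/11, modulus 1/11.
Branch term (17/10)*sqrt(1 - n/(1/11)): its argument vanishes at n = 1/11, a square-root branch point, modulus 1/11.
The radius of convergence is the smallest modulus among the singular points: 1/11.
The branch term is analytic at -1/11 and contributes nothing to the residue; only the rational part matters.
At the order-1 pole -1/11 set g(n) = (n - (-1/11))*(rational part) = 11/5.
Simple pole: residue = g(a) at a = -1/11, which is 11/5.
List the singular points by increasing real part (a conjugate pair: the negative imaginary part first).

Radius of convergence at 0: 1/11.
At -1/11: a pole of order 1; residue 11/5.
At 1/11: an algebraic (square-root) branch point.


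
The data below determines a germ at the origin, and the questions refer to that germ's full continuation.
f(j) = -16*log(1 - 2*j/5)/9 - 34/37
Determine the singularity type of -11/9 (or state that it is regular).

The point is a regular point.

There is no denominator, hence no pole anywhere.
Branch term log(1 - j/(5/2)): argument at -11/9 is 67/45, nonzero, so -11/9 is not its branch point (a point on a principal cut is still regular for the continued germ).
So the germ continues analytically to -11/9.


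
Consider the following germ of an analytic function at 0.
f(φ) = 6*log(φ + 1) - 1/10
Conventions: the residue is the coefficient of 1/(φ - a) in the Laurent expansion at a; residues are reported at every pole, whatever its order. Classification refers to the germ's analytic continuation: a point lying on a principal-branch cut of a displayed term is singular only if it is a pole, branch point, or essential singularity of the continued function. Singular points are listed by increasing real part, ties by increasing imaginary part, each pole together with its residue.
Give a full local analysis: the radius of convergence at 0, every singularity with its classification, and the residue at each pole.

Radius of convergence at 0: 1.
At -1: a logarithmic branch point.

Branch term (6)*log(1 - φ/(-1)): its argument vanishes at φ = -1, a logarithmic branch point, modulus 1.
The radius of convergence is the smallest modulus among the singular points: 1.


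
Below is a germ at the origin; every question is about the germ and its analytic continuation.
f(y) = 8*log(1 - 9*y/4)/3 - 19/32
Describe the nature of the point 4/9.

The point is a logarithmic branch point.

The term (8/3)*log(1 - y/(4/9)) has argument 1 - 4/9/(4/9) = 0 at 4/9: a logarithmic (infinitely-sheeted) branch point; the remaining terms are analytic or single-valued there.


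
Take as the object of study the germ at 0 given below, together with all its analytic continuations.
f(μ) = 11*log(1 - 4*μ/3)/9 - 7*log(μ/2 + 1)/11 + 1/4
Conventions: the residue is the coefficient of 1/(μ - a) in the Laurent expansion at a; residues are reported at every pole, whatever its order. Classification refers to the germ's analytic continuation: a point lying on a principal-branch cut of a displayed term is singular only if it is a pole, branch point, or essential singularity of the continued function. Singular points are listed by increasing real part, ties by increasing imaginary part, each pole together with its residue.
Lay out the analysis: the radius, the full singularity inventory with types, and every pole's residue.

Branch term (11/9)*log(1 - μ/(3/4)): its argument vanishes at μ = 3/4, a logarithmic branch point, modulus 3/4.
Branch term (-7/11)*log(1 - μ/(-2)): its argument vanishes at μ = -2, a logarithmic branch point, modulus 2.
The radius of convergence is the smallest modulus among the singular points: 3/4.
List the singular points by increasing real part (a conjugate pair: the negative imaginary part first).

Radius of convergence at 0: 3/4.
At -2: a logarithmic branch point.
At 3/4: a logarithmic branch point.


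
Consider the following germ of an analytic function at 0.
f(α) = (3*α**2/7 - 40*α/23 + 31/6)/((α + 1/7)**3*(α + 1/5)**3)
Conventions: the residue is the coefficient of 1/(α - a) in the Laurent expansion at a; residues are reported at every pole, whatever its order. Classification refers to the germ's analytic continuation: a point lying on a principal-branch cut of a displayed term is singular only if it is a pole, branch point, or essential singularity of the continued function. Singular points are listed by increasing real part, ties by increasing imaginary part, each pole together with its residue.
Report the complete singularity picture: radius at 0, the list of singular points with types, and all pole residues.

Radius of convergence at 0: 1/7.
At -1/5: a pole of order 3; residue -39699438625/736.
At -1/7: a pole of order 3; residue 39699438625/736.

Denominator factor (α + 1/7)^3: pole of order 3 at -1/7, modulus 1/7.
Denominator factor (α + 1/5)^3: pole of order 3 at -1/5, modulus 1/5.
The radius of convergence is the smallest modulus among the singular points: 1/7.
At the order-3 pole -1/5 set g(α) = (α - (-1/5))^3*f(α) = (3*α**2/7 - 40*α/23 + 31/6)/(α + 1/7)**3.
Order-3 pole: residue = g''(a)/2; g''(-1/5) = -39699438625/368, so the residue is -39699438625/736.
At the order-3 pole -1/7 set g(α) = (α - (-1/7))^3*f(α) = (3*α**2/7 - 40*α/23 + 31/6)/(α + 1/5)**3.
Order-3 pole: residue = g''(a)/2; g''(-1/7) = 39699438625/368, so the residue is 39699438625/736.
List the singular points by increasing real part (a conjugate pair: the negative imaginary part first).


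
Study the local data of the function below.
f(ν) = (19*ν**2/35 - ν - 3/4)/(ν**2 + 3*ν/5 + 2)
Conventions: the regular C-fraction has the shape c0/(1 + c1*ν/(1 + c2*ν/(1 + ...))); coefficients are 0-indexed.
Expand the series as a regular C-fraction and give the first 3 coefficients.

Taylor coefficients (expand at 0): a_0 = -3/8, a_1 = -31/80, a_2 = 3221/5600.
c0 = a_0 = -3/8. Peel one level at a time: if S = 1 + c*ν/S' with S'(0) = 1, then c is the ν-coefficient of S and S' = c*ν/(S - 1).
S_1 = c0/f = 1 + (-31/30)*ν + (1639/630)*ν^2 + ...; c1 = -31/30.
S_2 = c1*ν/(S_1 - 1) = 1 + (1639/651)*ν + ...; c2 = 1639/651.

The regular C-fraction coefficients are [-3/8, -31/30, 1639/651].


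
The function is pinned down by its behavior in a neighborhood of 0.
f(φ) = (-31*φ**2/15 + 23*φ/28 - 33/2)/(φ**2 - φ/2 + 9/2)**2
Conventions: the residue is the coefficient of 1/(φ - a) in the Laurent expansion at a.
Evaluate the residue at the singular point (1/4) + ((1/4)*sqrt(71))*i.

The factor φ**2 - φ/2 + 9/2 splits as (φ - a)(φ - a') with a = (1/4) + ((1/4)*sqrt(71))*i, a' = (1/4) - ((1/4)*sqrt(71))*i. At the order-2 pole a set g(φ) = (φ - a)^2*f(φ) = [-31*φ**2/15 + 23*φ/28 - 33/2] / (φ - a')^2.
Order-2 pole: residue = g'(a); g'((1/4) + ((1/4)*sqrt(71))*i) = ((14333/176435)*sqrt(71))*i, so the residue is ((14333/176435)*sqrt(71))*i.

The residue is ((14333/176435)*sqrt(71))*i.


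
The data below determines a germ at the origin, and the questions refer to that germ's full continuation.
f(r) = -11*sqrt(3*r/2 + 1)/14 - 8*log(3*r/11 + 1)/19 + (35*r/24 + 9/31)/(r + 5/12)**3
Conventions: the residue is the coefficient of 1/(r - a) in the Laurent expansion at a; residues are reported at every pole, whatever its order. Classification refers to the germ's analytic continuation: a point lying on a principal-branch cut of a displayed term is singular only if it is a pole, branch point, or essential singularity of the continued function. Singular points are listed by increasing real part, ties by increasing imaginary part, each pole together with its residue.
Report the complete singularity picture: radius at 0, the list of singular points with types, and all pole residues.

Radius of convergence at 0: 5/12.
At -11/3: a logarithmic branch point.
At -2/3: an algebraic (square-root) branch point.
At -5/12: a pole of order 3; residue 0.

Denominator factor (r + 5/12)^3: pole of order 3 at -5/12, modulus 5/12.
Branch term (-11/14)*sqrt(1 - r/(-2/3)): its argument vanishes at r = -2/3, a square-root branch point, modulus 2/3.
Branch term (-8/19)*log(1 - r/(-11/3)): its argument vanishes at r = -11/3, a logarithmic branch point, modulus 11/3.
The radius of convergence is the smallest modulus among the singular points: 5/12.
The branch terms are analytic at -5/12 and contribute nothing to the residue; only the rational part matters.
At the order-3 pole -5/12 set g(r) = (r - (-5/12))^3*(rational part) = 35*r/24 + 9/31.
Order-3 pole: residue = g''(a)/2; g''(-5/12) = 0, so the residue is 0.
List the singular points by increasing real part (a conjugate pair: the negative imaginary part first).


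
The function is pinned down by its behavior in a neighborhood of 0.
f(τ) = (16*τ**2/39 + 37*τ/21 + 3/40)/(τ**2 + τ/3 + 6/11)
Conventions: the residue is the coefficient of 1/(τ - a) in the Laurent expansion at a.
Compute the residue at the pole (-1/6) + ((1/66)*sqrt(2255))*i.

The residue is (1331/1638) + ((453659/73873800)*sqrt(2255))*i.

The factor τ**2 + τ/3 + 6/11 splits as (τ - a)(τ - a') with a = (-1/6) + ((1/66)*sqrt(2255))*i, a' = (-1/6) - ((1/66)*sqrt(2255))*i. At the order-1 pole a set g(τ) = (τ - a)*f(τ) = [16*τ**2/39 + 37*τ/21 + 3/40] / (τ - a').
Simple pole: residue = g(a) at a = (-1/6) + ((1/66)*sqrt(2255))*i, which is (1331/1638) + ((453659/73873800)*sqrt(2255))*i.


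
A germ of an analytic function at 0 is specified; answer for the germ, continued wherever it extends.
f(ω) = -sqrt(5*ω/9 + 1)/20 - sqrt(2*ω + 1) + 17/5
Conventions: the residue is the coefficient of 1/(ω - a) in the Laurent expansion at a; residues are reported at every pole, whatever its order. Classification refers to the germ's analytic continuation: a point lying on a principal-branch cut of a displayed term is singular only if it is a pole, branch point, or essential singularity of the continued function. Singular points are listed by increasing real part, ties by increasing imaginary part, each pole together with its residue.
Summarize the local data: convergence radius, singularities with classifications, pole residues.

Branch term (-1)*sqrt(1 - ω/(-1/2)): its argument vanishes at ω = -1/2, a square-root branch point, modulus 1/2.
Branch term (-1/20)*sqrt(1 - ω/(-9/5)): its argument vanishes at ω = -9/5, a square-root branch point, modulus 9/5.
The radius of convergence is the smallest modulus among the singular points: 1/2.
List the singular points by increasing real part (a conjugate pair: the negative imaginary part first).

Radius of convergence at 0: 1/2.
At -9/5: an algebraic (square-root) branch point.
At -1/2: an algebraic (square-root) branch point.


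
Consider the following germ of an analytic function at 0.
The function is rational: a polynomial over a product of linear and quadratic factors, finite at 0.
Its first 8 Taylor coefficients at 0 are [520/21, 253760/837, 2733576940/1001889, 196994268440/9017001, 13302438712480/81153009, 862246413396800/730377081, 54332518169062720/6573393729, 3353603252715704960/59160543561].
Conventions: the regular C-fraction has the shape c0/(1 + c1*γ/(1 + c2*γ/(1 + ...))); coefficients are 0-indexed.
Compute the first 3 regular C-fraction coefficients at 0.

The regular C-fraction coefficients are [520/21, -3416/279, 169718823/52312624].

Taylor coefficients (read off): a_0 = 520/21, a_1 = 253760/837, a_2 = 2733576940/1001889.
c0 = a_0 = 520/21. Peel one level at a time: if S = 1 + c*γ/S' with S'(0) = 1, then c is the γ-coefficient of S and S' = c*γ/(S - 1).
S_1 = c0/f = 1 + (-3416/279)*γ + (18857647/474734)*γ^2 + ...; c1 = -3416/279.
S_2 = c1*γ/(S_1 - 1) = 1 + (169718823/52312624)*γ + ...; c2 = 169718823/52312624.


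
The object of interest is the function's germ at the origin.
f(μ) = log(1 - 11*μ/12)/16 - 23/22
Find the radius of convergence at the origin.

Branch term (1/16)*log(1 - μ/(12/11)): its argument vanishes at μ = 12/11, a logarithmic branch point, modulus 12/11.
The radius of convergence is the smallest modulus among the singular points: 12/11.

The radius of convergence is 12/11.


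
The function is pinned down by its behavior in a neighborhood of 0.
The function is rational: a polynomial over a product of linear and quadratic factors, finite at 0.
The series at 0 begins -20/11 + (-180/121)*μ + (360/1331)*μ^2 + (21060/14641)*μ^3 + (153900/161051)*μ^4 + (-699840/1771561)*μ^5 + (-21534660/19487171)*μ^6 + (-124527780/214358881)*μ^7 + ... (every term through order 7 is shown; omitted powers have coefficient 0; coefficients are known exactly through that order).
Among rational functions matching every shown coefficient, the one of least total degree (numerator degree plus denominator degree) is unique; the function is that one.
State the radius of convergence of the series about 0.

No rational of total degree below 2 reproduces all 8 coefficients; solving the [0/2] Pade equations on them gives f(μ) = -20/(9*(μ**2 - μ + 11/9)), whose expansion matches every shown term.
Denominator factor (μ**2 - μ + 11/9): discriminant -35/9, complex-conjugate roots (1/2) + ((1/6)*sqrt(35))*i and (1/2) - ((1/6)*sqrt(35))*i; poles of order 1, moduli (1/3)*sqrt(11) and (1/3)*sqrt(11).
The radius of convergence is the smallest modulus among the singular points: (1/3)*sqrt(11).

The radius of convergence is (1/3)*sqrt(11).


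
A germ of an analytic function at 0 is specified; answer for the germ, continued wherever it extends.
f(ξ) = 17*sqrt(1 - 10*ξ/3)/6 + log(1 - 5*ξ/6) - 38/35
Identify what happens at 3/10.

The point is an algebraic (square-root) branch point.

The term (17/6)*sqrt(1 - ξ/(3/10)) has argument 1 - 3/10/(3/10) = 0 at 3/10: a square-root (algebraic, two-sheeted) branch point; the remaining terms are analytic or single-valued there.


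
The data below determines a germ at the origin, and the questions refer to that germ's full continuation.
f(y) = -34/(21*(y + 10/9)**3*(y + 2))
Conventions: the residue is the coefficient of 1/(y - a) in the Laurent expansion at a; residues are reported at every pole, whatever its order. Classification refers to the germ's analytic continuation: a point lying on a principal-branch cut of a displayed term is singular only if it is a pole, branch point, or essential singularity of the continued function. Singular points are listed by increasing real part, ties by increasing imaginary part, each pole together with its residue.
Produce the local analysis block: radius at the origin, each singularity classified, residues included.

Denominator factor (y + 10/9)^3: pole of order 3 at -10/9, modulus 10/9.
Denominator factor (y + 2): pole of order 1 at -2, modulus 2.
The radius of convergence is the smallest modulus among the singular points: 10/9.
At the order-1 pole -2 set g(y) = (y - (-2))*f(y) = -34/(21*(y + 10/9)**3).
Simple pole: residue = g(a) at a = -2, which is 4131/1792.
At the order-3 pole -10/9 set g(y) = (y - (-10/9))^3*f(y) = -34/(21*(y + 2)).
Order-3 pole: residue = g''(a)/2; g''(-10/9) = -4131/896, so the residue is -4131/1792.
List the singular points by increasing real part (a conjugate pair: the negative imaginary part first).

Radius of convergence at 0: 10/9.
At -2: a pole of order 1; residue 4131/1792.
At -10/9: a pole of order 3; residue -4131/1792.


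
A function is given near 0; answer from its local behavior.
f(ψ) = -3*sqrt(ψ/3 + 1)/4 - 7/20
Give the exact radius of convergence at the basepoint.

The radius of convergence is 3.

Branch term (-3/4)*sqrt(1 - ψ/(-3)): its argument vanishes at ψ = -3, a square-root branch point, modulus 3.
The radius of convergence is the smallest modulus among the singular points: 3.


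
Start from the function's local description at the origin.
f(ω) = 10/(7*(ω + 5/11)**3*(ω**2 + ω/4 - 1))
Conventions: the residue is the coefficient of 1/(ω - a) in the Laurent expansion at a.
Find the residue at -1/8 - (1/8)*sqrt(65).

The residue is 108636220/84604519 + (943205164/7699011229)*sqrt(65).

The factor ω**2 + ω/4 - 1 splits as (ω - a)(ω - a') with a = -1/8 - (1/8)*sqrt(65), a' = -1/8 + (1/8)*sqrt(65). At the order-1 pole a set g(ω) = (ω - a)*f(ω) = [10/(7*(ω + 5/11)**3)] / (ω - a').
Simple pole: residue = g(a) at a = -1/8 - (1/8)*sqrt(65), which is 108636220/84604519 + (943205164/7699011229)*sqrt(65).


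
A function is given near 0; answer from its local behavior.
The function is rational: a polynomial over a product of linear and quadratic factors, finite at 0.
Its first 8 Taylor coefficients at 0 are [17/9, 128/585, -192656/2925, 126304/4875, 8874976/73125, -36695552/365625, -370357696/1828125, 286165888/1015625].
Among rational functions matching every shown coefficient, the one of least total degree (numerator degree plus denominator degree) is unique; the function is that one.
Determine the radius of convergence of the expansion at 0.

No rational of total degree below 4 reproduces all 8 coefficients; solving the [2/2] Pade equations on them gives f(ζ) = (-31*ζ**2 + 19*ζ/39 + 17/18)/(ζ**2 + ζ/5 + 1/2), whose expansion matches every shown term.
Denominator factor (ζ**2 + ζ/5 + 1/2): discriminant -49/25, complex-conjugate roots (-1/10) + (7/10)*i and (-1/10) - (7/10)*i; poles of order 1, moduli (1/2)*sqrt(2) and (1/2)*sqrt(2).
The radius of convergence is the smallest modulus among the singular points: (1/2)*sqrt(2).

The radius of convergence is (1/2)*sqrt(2).


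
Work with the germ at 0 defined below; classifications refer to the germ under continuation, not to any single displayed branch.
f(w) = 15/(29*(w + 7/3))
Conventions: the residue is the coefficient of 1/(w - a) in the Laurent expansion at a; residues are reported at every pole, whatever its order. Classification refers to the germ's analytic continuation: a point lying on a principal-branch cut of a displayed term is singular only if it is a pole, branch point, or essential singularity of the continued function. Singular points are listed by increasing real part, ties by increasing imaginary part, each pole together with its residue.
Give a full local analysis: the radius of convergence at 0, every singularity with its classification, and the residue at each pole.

Radius of convergence at 0: 7/3.
At -7/3: a pole of order 1; residue 15/29.

Denominator factor (w + 7/3): pole of order 1 at -7/3, modulus 7/3.
The radius of convergence is the smallest modulus among the singular points: 7/3.
At the order-1 pole -7/3 set g(w) = (w - (-7/3))*f(w) = 15/29.
Simple pole: residue = g(a) at a = -7/3, which is 15/29.


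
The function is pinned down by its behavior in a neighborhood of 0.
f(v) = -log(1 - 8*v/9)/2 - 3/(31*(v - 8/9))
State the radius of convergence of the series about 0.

The radius of convergence is 8/9.

Denominator factor (v - 8/9): pole of order 1 at 8/9, modulus 8/9.
Branch term (-1/2)*log(1 - v/(9/8)): its argument vanishes at v = 9/8, a logarithmic branch point, modulus 9/8.
The radius of convergence is the smallest modulus among the singular points: 8/9.


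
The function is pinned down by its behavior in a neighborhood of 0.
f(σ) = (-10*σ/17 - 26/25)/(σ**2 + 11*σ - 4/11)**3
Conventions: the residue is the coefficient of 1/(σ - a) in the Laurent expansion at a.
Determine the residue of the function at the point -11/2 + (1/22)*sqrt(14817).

The residue is (75262/115411532475)*sqrt(14817).

The factor σ**2 + 11*σ - 4/11 splits as (σ - a)(σ - a') with a = -11/2 + (1/22)*sqrt(14817), a' = -11/2 - (1/22)*sqrt(14817). At the order-3 pole a set g(σ) = (σ - a)^3*f(σ) = [-10*σ/17 - 26/25] / (σ - a')^3.
Order-3 pole: residue = g''(a)/2; g''(-11/2 + (1/22)*sqrt(14817)) = (150524/115411532475)*sqrt(14817), so the residue is (75262/115411532475)*sqrt(14817).


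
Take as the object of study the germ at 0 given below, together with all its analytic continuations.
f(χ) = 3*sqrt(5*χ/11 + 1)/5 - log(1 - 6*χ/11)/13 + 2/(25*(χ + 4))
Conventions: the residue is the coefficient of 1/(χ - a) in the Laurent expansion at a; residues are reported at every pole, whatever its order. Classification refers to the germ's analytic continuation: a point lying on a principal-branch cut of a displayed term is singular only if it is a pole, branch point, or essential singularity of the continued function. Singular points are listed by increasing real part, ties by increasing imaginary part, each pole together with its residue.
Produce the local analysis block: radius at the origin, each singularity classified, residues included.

Radius of convergence at 0: 11/6.
At -4: a pole of order 1; residue 2/25.
At -11/5: an algebraic (square-root) branch point.
At 11/6: a logarithmic branch point.

Denominator factor (χ + 4): pole of order 1 at -4, modulus 4.
Branch term (3/5)*sqrt(1 - χ/(-11/5)): its argument vanishes at χ = -11/5, a square-root branch point, modulus 11/5.
Branch term (-1/13)*log(1 - χ/(11/6)): its argument vanishes at χ = 11/6, a logarithmic branch point, modulus 11/6.
The radius of convergence is the smallest modulus among the singular points: 11/6.
The branch terms are analytic at -4 and contribute nothing to the residue; only the rational part matters.
At the order-1 pole -4 set g(χ) = (χ - (-4))*(rational part) = 2/25.
Simple pole: residue = g(a) at a = -4, which is 2/25.
List the singular points by increasing real part (a conjugate pair: the negative imaginary part first).


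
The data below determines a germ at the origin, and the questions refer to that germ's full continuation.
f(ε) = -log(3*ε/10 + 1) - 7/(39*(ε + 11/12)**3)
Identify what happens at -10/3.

The term (-1)*log(1 - ε/(-10/3)) has argument 1 - -10/3/(-10/3) = 0 at -10/3: a logarithmic (infinitely-sheeted) branch point; the remaining terms are analytic or single-valued there.

The point is a logarithmic branch point.


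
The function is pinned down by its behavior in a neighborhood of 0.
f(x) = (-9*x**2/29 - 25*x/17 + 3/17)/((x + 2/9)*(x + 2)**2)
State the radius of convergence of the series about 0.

Denominator factor (x + 2)^2: pole of order 2 at -2, modulus 2.
Denominator factor (x + 2/9): pole of order 1 at -2/9, modulus 2/9.
The radius of convergence is the smallest modulus among the singular points: 2/9.

The radius of convergence is 2/9.


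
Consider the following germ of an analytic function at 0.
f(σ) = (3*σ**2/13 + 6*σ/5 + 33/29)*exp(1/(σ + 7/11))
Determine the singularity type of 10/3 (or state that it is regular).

The point is a regular point.

There is no denominator, hence no pole anywhere.
The essential point of exp(1/(σ - (-7/11))) is -7/11, not 10/3.
So the germ continues analytically to 10/3.


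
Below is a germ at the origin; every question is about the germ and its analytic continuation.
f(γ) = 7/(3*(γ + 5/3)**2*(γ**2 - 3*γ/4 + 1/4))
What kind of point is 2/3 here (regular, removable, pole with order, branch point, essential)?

Denominator factors: γ**2 - 3*γ/4 + 1/4 = 7/36 at γ = 2/3; γ + 5/3 = 7/3 at γ = 2/3 — none vanishes.
So the germ continues analytically to 2/3.

The point is a regular point.


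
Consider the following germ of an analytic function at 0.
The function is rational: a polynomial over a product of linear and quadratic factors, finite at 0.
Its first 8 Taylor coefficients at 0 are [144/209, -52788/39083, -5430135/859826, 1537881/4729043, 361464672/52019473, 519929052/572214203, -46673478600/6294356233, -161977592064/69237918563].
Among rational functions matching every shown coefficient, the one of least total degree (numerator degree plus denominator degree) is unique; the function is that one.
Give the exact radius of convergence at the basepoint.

The radius of convergence is (1/6)*sqrt(33).

No rational of total degree below 4 reproduces all 8 coefficients; solving the [2/2] Pade equations on them gives f(r) = (-39*r**2/8 - 23*r/17 + 12/19)/(r**2 - r/6 + 11/12), whose expansion matches every shown term.
Denominator factor (r**2 - r/6 + 11/12): discriminant -131/36, complex-conjugate roots (1/12) + ((1/12)*sqrt(131))*i and (1/12) - ((1/12)*sqrt(131))*i; poles of order 1, moduli (1/6)*sqrt(33) and (1/6)*sqrt(33).
The radius of convergence is the smallest modulus among the singular points: (1/6)*sqrt(33).


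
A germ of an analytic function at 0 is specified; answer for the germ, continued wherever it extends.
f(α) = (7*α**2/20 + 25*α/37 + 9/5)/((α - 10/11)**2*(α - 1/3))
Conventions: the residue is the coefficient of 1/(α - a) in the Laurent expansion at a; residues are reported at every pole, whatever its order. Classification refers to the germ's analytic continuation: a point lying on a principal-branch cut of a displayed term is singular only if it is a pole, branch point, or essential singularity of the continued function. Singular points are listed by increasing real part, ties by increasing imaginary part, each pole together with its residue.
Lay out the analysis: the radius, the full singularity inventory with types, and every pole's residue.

Denominator factor (α - 1/3): pole of order 1 at 1/3, modulus 1/3.
Denominator factor (α - 10/11)^2: pole of order 2 at 10/11, modulus 10/11.
The radius of convergence is the smallest modulus among the singular points: 1/3.
At the order-1 pole 1/3 set g(α) = (α - (1/3))*f(α) = (7*α**2/20 + 25*α/37 + 9/5)/(α - 10/11)**2.
Simple pole: residue = g(a) at a = 1/3, which is 1663387/267140.
At the order-2 pole 10/11 set g(α) = (α - (10/11))^2*f(α) = (7*α**2/20 + 25*α/37 + 9/5)/(α - 1/3).
Order-2 pole: residue = g'(a); g'(10/11) = -392472/66785, so the residue is -392472/66785.
List the singular points by increasing real part (a conjugate pair: the negative imaginary part first).

Radius of convergence at 0: 1/3.
At 1/3: a pole of order 1; residue 1663387/267140.
At 10/11: a pole of order 2; residue -392472/66785.


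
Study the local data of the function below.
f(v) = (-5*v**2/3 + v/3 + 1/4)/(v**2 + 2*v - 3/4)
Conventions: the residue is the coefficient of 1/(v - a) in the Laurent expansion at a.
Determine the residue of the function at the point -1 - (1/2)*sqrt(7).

The residue is 11/6 + (2/3)*sqrt(7).

The factor v**2 + 2*v - 3/4 splits as (v - a)(v - a') with a = -1 - (1/2)*sqrt(7), a' = -1 + (1/2)*sqrt(7). At the order-1 pole a set g(v) = (v - a)*f(v) = [-5*v**2/3 + v/3 + 1/4] / (v - a').
Simple pole: residue = g(a) at a = -1 - (1/2)*sqrt(7), which is 11/6 + (2/3)*sqrt(7).


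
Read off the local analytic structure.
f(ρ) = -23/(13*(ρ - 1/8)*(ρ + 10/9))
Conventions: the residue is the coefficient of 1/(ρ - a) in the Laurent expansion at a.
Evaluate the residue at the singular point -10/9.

At the order-1 pole -10/9 set g(ρ) = (ρ - (-10/9))*f(ρ) = -23/(13*(ρ - 1/8)).
Simple pole: residue = g(a) at a = -10/9, which is 1656/1157.

The residue is 1656/1157.


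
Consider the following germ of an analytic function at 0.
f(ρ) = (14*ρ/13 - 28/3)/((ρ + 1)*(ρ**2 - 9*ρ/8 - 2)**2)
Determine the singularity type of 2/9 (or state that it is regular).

The point is a regular point.

Denominator factors: ρ + 1 = 11/9 at ρ = 2/9; ρ**2 - 9*ρ/8 - 2 = -713/324 at ρ = 2/9 — none vanishes.
So the germ continues analytically to 2/9.
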